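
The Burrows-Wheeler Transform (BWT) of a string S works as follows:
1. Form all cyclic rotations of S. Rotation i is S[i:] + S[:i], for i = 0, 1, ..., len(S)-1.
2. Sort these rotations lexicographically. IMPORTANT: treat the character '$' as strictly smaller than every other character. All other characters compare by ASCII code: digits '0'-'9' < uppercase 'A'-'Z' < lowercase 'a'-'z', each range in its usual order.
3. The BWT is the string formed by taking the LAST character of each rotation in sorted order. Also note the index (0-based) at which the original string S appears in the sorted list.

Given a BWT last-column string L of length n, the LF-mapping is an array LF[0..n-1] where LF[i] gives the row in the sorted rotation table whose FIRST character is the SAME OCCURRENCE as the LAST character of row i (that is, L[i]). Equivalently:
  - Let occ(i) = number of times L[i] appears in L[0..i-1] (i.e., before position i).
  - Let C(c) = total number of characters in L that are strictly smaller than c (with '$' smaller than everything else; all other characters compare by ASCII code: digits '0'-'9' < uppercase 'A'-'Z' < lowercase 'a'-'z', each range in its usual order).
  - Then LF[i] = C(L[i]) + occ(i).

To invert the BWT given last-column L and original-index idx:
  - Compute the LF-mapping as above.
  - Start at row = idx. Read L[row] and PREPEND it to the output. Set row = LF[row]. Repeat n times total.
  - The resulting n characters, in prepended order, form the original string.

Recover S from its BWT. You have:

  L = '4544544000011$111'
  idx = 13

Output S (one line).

LF mapping: 10 15 11 12 16 13 14 1 2 3 4 5 6 0 7 8 9
Walk LF starting at row 13, prepending L[row]:
  step 1: row=13, L[13]='$', prepend. Next row=LF[13]=0
  step 2: row=0, L[0]='4', prepend. Next row=LF[0]=10
  step 3: row=10, L[10]='0', prepend. Next row=LF[10]=4
  step 4: row=4, L[4]='5', prepend. Next row=LF[4]=16
  step 5: row=16, L[16]='1', prepend. Next row=LF[16]=9
  step 6: row=9, L[9]='0', prepend. Next row=LF[9]=3
  step 7: row=3, L[3]='4', prepend. Next row=LF[3]=12
  step 8: row=12, L[12]='1', prepend. Next row=LF[12]=6
  step 9: row=6, L[6]='4', prepend. Next row=LF[6]=14
  step 10: row=14, L[14]='1', prepend. Next row=LF[14]=7
  step 11: row=7, L[7]='0', prepend. Next row=LF[7]=1
  step 12: row=1, L[1]='5', prepend. Next row=LF[1]=15
  step 13: row=15, L[15]='1', prepend. Next row=LF[15]=8
  step 14: row=8, L[8]='0', prepend. Next row=LF[8]=2
  step 15: row=2, L[2]='4', prepend. Next row=LF[2]=11
  step 16: row=11, L[11]='1', prepend. Next row=LF[11]=5
  step 17: row=5, L[5]='4', prepend. Next row=LF[5]=13
Reversed output: 4140150141401504$

Answer: 4140150141401504$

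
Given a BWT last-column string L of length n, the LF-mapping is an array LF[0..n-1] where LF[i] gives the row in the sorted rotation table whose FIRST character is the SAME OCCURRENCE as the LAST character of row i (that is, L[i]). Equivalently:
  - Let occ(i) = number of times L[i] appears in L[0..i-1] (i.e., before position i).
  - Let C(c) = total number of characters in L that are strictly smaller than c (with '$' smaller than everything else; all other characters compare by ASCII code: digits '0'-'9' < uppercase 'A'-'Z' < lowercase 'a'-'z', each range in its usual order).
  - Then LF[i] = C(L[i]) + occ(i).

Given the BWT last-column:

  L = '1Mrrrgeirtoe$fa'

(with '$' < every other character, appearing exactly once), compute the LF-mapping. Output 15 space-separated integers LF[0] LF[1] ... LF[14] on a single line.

Answer: 1 2 10 11 12 7 4 8 13 14 9 5 0 6 3

Derivation:
Char counts: '$':1, '1':1, 'M':1, 'a':1, 'e':2, 'f':1, 'g':1, 'i':1, 'o':1, 'r':4, 't':1
C (first-col start): C('$')=0, C('1')=1, C('M')=2, C('a')=3, C('e')=4, C('f')=6, C('g')=7, C('i')=8, C('o')=9, C('r')=10, C('t')=14
L[0]='1': occ=0, LF[0]=C('1')+0=1+0=1
L[1]='M': occ=0, LF[1]=C('M')+0=2+0=2
L[2]='r': occ=0, LF[2]=C('r')+0=10+0=10
L[3]='r': occ=1, LF[3]=C('r')+1=10+1=11
L[4]='r': occ=2, LF[4]=C('r')+2=10+2=12
L[5]='g': occ=0, LF[5]=C('g')+0=7+0=7
L[6]='e': occ=0, LF[6]=C('e')+0=4+0=4
L[7]='i': occ=0, LF[7]=C('i')+0=8+0=8
L[8]='r': occ=3, LF[8]=C('r')+3=10+3=13
L[9]='t': occ=0, LF[9]=C('t')+0=14+0=14
L[10]='o': occ=0, LF[10]=C('o')+0=9+0=9
L[11]='e': occ=1, LF[11]=C('e')+1=4+1=5
L[12]='$': occ=0, LF[12]=C('$')+0=0+0=0
L[13]='f': occ=0, LF[13]=C('f')+0=6+0=6
L[14]='a': occ=0, LF[14]=C('a')+0=3+0=3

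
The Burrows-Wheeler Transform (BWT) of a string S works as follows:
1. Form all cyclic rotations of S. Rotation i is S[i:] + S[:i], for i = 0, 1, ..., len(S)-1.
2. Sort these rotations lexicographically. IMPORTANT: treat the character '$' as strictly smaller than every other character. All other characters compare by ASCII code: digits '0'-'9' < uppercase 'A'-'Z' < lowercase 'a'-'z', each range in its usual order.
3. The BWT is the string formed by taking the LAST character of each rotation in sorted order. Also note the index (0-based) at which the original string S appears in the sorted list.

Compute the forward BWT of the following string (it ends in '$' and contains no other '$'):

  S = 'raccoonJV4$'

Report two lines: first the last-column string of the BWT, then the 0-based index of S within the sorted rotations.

Answer: 4VnJracooc$
10

Derivation:
All 11 rotations (rotation i = S[i:]+S[:i]):
  rot[0] = raccoonJV4$
  rot[1] = accoonJV4$r
  rot[2] = ccoonJV4$ra
  rot[3] = coonJV4$rac
  rot[4] = oonJV4$racc
  rot[5] = onJV4$racco
  rot[6] = nJV4$raccoo
  rot[7] = JV4$raccoon
  rot[8] = V4$raccoonJ
  rot[9] = 4$raccoonJV
  rot[10] = $raccoonJV4
Sorted (with $ < everything):
  sorted[0] = $raccoonJV4  (last char: '4')
  sorted[1] = 4$raccoonJV  (last char: 'V')
  sorted[2] = JV4$raccoon  (last char: 'n')
  sorted[3] = V4$raccoonJ  (last char: 'J')
  sorted[4] = accoonJV4$r  (last char: 'r')
  sorted[5] = ccoonJV4$ra  (last char: 'a')
  sorted[6] = coonJV4$rac  (last char: 'c')
  sorted[7] = nJV4$raccoo  (last char: 'o')
  sorted[8] = onJV4$racco  (last char: 'o')
  sorted[9] = oonJV4$racc  (last char: 'c')
  sorted[10] = raccoonJV4$  (last char: '$')
Last column: 4VnJracooc$
Original string S is at sorted index 10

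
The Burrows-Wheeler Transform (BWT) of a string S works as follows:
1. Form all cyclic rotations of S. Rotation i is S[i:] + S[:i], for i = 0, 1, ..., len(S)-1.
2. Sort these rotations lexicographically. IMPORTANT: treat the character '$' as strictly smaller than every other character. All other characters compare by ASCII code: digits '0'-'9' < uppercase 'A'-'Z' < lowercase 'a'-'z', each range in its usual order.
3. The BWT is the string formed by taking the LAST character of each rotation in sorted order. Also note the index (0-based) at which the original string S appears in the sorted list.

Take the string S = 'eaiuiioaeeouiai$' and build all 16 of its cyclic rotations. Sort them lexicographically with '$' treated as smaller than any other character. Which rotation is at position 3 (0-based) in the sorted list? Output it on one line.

All 16 rotations (rotation i = S[i:]+S[:i]):
  rot[0] = eaiuiioaeeouiai$
  rot[1] = aiuiioaeeouiai$e
  rot[2] = iuiioaeeouiai$ea
  rot[3] = uiioaeeouiai$eai
  rot[4] = iioaeeouiai$eaiu
  rot[5] = ioaeeouiai$eaiui
  rot[6] = oaeeouiai$eaiuii
  rot[7] = aeeouiai$eaiuiio
  rot[8] = eeouiai$eaiuiioa
  rot[9] = eouiai$eaiuiioae
  rot[10] = ouiai$eaiuiioaee
  rot[11] = uiai$eaiuiioaeeo
  rot[12] = iai$eaiuiioaeeou
  rot[13] = ai$eaiuiioaeeoui
  rot[14] = i$eaiuiioaeeouia
  rot[15] = $eaiuiioaeeouiai
Sorted (with $ < everything):
  sorted[0] = $eaiuiioaeeouiai
  sorted[1] = aeeouiai$eaiuiio
  sorted[2] = ai$eaiuiioaeeoui
  sorted[3] = aiuiioaeeouiai$e
  sorted[4] = eaiuiioaeeouiai$
  sorted[5] = eeouiai$eaiuiioa
  sorted[6] = eouiai$eaiuiioae
  sorted[7] = i$eaiuiioaeeouia
  sorted[8] = iai$eaiuiioaeeou
  sorted[9] = iioaeeouiai$eaiu
  sorted[10] = ioaeeouiai$eaiui
  sorted[11] = iuiioaeeouiai$ea
  sorted[12] = oaeeouiai$eaiuii
  sorted[13] = ouiai$eaiuiioaee
  sorted[14] = uiai$eaiuiioaeeo
  sorted[15] = uiioaeeouiai$eai
sorted[3] = aiuiioaeeouiai$e

Answer: aiuiioaeeouiai$e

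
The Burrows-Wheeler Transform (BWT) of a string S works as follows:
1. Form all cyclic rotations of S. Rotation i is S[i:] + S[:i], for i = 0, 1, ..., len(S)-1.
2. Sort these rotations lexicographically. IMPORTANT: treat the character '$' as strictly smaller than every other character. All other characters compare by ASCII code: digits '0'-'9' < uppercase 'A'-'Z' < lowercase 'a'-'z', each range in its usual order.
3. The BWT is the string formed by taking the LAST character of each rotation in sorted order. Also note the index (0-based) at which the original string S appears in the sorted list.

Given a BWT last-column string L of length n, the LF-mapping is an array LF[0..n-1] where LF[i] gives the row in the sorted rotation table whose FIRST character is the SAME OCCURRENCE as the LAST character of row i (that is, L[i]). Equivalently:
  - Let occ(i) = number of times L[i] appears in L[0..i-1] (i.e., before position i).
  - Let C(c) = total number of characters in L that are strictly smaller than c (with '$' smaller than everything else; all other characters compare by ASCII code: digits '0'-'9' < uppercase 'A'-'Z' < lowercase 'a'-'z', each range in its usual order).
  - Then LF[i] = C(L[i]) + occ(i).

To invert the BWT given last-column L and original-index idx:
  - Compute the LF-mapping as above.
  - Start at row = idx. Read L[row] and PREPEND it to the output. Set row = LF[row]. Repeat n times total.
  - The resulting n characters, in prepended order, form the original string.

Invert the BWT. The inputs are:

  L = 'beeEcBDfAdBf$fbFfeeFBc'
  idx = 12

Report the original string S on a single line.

Answer: cfeefFeBDEBbeAFfcBfdb$

Derivation:
LF mapping: 9 14 15 6 11 2 5 18 1 13 3 19 0 20 10 7 21 16 17 8 4 12
Walk LF starting at row 12, prepending L[row]:
  step 1: row=12, L[12]='$', prepend. Next row=LF[12]=0
  step 2: row=0, L[0]='b', prepend. Next row=LF[0]=9
  step 3: row=9, L[9]='d', prepend. Next row=LF[9]=13
  step 4: row=13, L[13]='f', prepend. Next row=LF[13]=20
  step 5: row=20, L[20]='B', prepend. Next row=LF[20]=4
  step 6: row=4, L[4]='c', prepend. Next row=LF[4]=11
  step 7: row=11, L[11]='f', prepend. Next row=LF[11]=19
  step 8: row=19, L[19]='F', prepend. Next row=LF[19]=8
  step 9: row=8, L[8]='A', prepend. Next row=LF[8]=1
  step 10: row=1, L[1]='e', prepend. Next row=LF[1]=14
  step 11: row=14, L[14]='b', prepend. Next row=LF[14]=10
  step 12: row=10, L[10]='B', prepend. Next row=LF[10]=3
  step 13: row=3, L[3]='E', prepend. Next row=LF[3]=6
  step 14: row=6, L[6]='D', prepend. Next row=LF[6]=5
  step 15: row=5, L[5]='B', prepend. Next row=LF[5]=2
  step 16: row=2, L[2]='e', prepend. Next row=LF[2]=15
  step 17: row=15, L[15]='F', prepend. Next row=LF[15]=7
  step 18: row=7, L[7]='f', prepend. Next row=LF[7]=18
  step 19: row=18, L[18]='e', prepend. Next row=LF[18]=17
  step 20: row=17, L[17]='e', prepend. Next row=LF[17]=16
  step 21: row=16, L[16]='f', prepend. Next row=LF[16]=21
  step 22: row=21, L[21]='c', prepend. Next row=LF[21]=12
Reversed output: cfeefFeBDEBbeAFfcBfdb$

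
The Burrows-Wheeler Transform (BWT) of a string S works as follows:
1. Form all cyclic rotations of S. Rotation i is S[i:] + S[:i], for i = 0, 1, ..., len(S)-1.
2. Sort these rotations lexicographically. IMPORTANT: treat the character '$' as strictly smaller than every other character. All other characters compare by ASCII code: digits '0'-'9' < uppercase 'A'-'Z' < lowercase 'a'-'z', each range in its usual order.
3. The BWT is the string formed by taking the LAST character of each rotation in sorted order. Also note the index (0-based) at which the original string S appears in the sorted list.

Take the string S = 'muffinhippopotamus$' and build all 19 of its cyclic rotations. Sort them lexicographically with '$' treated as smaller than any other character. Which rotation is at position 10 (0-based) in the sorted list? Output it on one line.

All 19 rotations (rotation i = S[i:]+S[:i]):
  rot[0] = muffinhippopotamus$
  rot[1] = uffinhippopotamus$m
  rot[2] = ffinhippopotamus$mu
  rot[3] = finhippopotamus$muf
  rot[4] = inhippopotamus$muff
  rot[5] = nhippopotamus$muffi
  rot[6] = hippopotamus$muffin
  rot[7] = ippopotamus$muffinh
  rot[8] = ppopotamus$muffinhi
  rot[9] = popotamus$muffinhip
  rot[10] = opotamus$muffinhipp
  rot[11] = potamus$muffinhippo
  rot[12] = otamus$muffinhippop
  rot[13] = tamus$muffinhippopo
  rot[14] = amus$muffinhippopot
  rot[15] = mus$muffinhippopota
  rot[16] = us$muffinhippopotam
  rot[17] = s$muffinhippopotamu
  rot[18] = $muffinhippopotamus
Sorted (with $ < everything):
  sorted[0] = $muffinhippopotamus
  sorted[1] = amus$muffinhippopot
  sorted[2] = ffinhippopotamus$mu
  sorted[3] = finhippopotamus$muf
  sorted[4] = hippopotamus$muffin
  sorted[5] = inhippopotamus$muff
  sorted[6] = ippopotamus$muffinh
  sorted[7] = muffinhippopotamus$
  sorted[8] = mus$muffinhippopota
  sorted[9] = nhippopotamus$muffi
  sorted[10] = opotamus$muffinhipp
  sorted[11] = otamus$muffinhippop
  sorted[12] = popotamus$muffinhip
  sorted[13] = potamus$muffinhippo
  sorted[14] = ppopotamus$muffinhi
  sorted[15] = s$muffinhippopotamu
  sorted[16] = tamus$muffinhippopo
  sorted[17] = uffinhippopotamus$m
  sorted[18] = us$muffinhippopotam
sorted[10] = opotamus$muffinhipp

Answer: opotamus$muffinhipp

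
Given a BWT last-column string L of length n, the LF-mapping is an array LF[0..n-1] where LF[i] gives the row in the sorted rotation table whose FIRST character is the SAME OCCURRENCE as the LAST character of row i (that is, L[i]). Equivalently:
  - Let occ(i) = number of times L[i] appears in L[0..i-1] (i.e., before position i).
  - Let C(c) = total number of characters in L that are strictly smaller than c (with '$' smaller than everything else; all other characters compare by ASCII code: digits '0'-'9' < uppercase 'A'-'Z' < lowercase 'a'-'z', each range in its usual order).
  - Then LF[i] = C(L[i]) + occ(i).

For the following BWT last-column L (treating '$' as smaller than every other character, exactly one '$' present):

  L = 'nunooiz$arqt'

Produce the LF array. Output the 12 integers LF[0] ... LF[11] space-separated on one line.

Answer: 3 10 4 5 6 2 11 0 1 8 7 9

Derivation:
Char counts: '$':1, 'a':1, 'i':1, 'n':2, 'o':2, 'q':1, 'r':1, 't':1, 'u':1, 'z':1
C (first-col start): C('$')=0, C('a')=1, C('i')=2, C('n')=3, C('o')=5, C('q')=7, C('r')=8, C('t')=9, C('u')=10, C('z')=11
L[0]='n': occ=0, LF[0]=C('n')+0=3+0=3
L[1]='u': occ=0, LF[1]=C('u')+0=10+0=10
L[2]='n': occ=1, LF[2]=C('n')+1=3+1=4
L[3]='o': occ=0, LF[3]=C('o')+0=5+0=5
L[4]='o': occ=1, LF[4]=C('o')+1=5+1=6
L[5]='i': occ=0, LF[5]=C('i')+0=2+0=2
L[6]='z': occ=0, LF[6]=C('z')+0=11+0=11
L[7]='$': occ=0, LF[7]=C('$')+0=0+0=0
L[8]='a': occ=0, LF[8]=C('a')+0=1+0=1
L[9]='r': occ=0, LF[9]=C('r')+0=8+0=8
L[10]='q': occ=0, LF[10]=C('q')+0=7+0=7
L[11]='t': occ=0, LF[11]=C('t')+0=9+0=9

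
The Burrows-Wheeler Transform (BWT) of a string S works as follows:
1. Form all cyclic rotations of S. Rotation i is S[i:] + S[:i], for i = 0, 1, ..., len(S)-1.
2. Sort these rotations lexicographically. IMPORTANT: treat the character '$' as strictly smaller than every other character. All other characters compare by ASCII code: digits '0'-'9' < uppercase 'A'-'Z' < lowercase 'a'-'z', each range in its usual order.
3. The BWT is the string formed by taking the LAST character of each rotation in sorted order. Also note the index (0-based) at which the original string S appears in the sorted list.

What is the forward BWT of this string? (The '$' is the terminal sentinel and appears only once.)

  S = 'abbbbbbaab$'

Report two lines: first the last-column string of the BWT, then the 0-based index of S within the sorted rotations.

Answer: bba$abbbbba
3

Derivation:
All 11 rotations (rotation i = S[i:]+S[:i]):
  rot[0] = abbbbbbaab$
  rot[1] = bbbbbbaab$a
  rot[2] = bbbbbaab$ab
  rot[3] = bbbbaab$abb
  rot[4] = bbbaab$abbb
  rot[5] = bbaab$abbbb
  rot[6] = baab$abbbbb
  rot[7] = aab$abbbbbb
  rot[8] = ab$abbbbbba
  rot[9] = b$abbbbbbaa
  rot[10] = $abbbbbbaab
Sorted (with $ < everything):
  sorted[0] = $abbbbbbaab  (last char: 'b')
  sorted[1] = aab$abbbbbb  (last char: 'b')
  sorted[2] = ab$abbbbbba  (last char: 'a')
  sorted[3] = abbbbbbaab$  (last char: '$')
  sorted[4] = b$abbbbbbaa  (last char: 'a')
  sorted[5] = baab$abbbbb  (last char: 'b')
  sorted[6] = bbaab$abbbb  (last char: 'b')
  sorted[7] = bbbaab$abbb  (last char: 'b')
  sorted[8] = bbbbaab$abb  (last char: 'b')
  sorted[9] = bbbbbaab$ab  (last char: 'b')
  sorted[10] = bbbbbbaab$a  (last char: 'a')
Last column: bba$abbbbba
Original string S is at sorted index 3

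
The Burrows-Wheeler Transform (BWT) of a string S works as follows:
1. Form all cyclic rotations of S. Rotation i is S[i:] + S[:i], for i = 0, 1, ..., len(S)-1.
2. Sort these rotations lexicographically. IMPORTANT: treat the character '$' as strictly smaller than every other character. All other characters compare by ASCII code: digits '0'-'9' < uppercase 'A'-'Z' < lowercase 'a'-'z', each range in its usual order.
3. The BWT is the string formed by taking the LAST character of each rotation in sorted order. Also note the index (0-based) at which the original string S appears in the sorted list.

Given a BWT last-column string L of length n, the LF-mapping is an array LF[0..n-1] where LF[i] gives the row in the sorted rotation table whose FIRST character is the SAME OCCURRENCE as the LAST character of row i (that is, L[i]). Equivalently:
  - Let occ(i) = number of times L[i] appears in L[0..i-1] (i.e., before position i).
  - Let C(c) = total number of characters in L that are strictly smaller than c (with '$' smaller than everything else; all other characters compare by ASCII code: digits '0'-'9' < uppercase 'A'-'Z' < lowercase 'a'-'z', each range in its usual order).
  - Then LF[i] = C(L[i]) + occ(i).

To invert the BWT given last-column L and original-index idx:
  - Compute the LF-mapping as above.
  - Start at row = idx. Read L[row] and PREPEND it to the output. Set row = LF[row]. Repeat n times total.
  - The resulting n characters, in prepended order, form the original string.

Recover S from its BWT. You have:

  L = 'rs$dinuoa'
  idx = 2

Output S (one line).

LF mapping: 6 7 0 2 3 4 8 5 1
Walk LF starting at row 2, prepending L[row]:
  step 1: row=2, L[2]='$', prepend. Next row=LF[2]=0
  step 2: row=0, L[0]='r', prepend. Next row=LF[0]=6
  step 3: row=6, L[6]='u', prepend. Next row=LF[6]=8
  step 4: row=8, L[8]='a', prepend. Next row=LF[8]=1
  step 5: row=1, L[1]='s', prepend. Next row=LF[1]=7
  step 6: row=7, L[7]='o', prepend. Next row=LF[7]=5
  step 7: row=5, L[5]='n', prepend. Next row=LF[5]=4
  step 8: row=4, L[4]='i', prepend. Next row=LF[4]=3
  step 9: row=3, L[3]='d', prepend. Next row=LF[3]=2
Reversed output: dinosaur$

Answer: dinosaur$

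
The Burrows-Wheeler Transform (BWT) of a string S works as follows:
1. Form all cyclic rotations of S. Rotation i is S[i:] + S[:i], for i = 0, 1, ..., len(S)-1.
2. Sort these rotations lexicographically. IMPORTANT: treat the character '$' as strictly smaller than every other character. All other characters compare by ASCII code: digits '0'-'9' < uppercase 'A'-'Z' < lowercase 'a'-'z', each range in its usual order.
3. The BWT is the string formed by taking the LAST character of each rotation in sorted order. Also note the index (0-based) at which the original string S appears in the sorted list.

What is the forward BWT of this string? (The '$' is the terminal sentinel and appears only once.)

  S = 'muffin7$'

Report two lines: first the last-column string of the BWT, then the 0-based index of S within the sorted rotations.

Answer: 7nuff$im
5

Derivation:
All 8 rotations (rotation i = S[i:]+S[:i]):
  rot[0] = muffin7$
  rot[1] = uffin7$m
  rot[2] = ffin7$mu
  rot[3] = fin7$muf
  rot[4] = in7$muff
  rot[5] = n7$muffi
  rot[6] = 7$muffin
  rot[7] = $muffin7
Sorted (with $ < everything):
  sorted[0] = $muffin7  (last char: '7')
  sorted[1] = 7$muffin  (last char: 'n')
  sorted[2] = ffin7$mu  (last char: 'u')
  sorted[3] = fin7$muf  (last char: 'f')
  sorted[4] = in7$muff  (last char: 'f')
  sorted[5] = muffin7$  (last char: '$')
  sorted[6] = n7$muffi  (last char: 'i')
  sorted[7] = uffin7$m  (last char: 'm')
Last column: 7nuff$im
Original string S is at sorted index 5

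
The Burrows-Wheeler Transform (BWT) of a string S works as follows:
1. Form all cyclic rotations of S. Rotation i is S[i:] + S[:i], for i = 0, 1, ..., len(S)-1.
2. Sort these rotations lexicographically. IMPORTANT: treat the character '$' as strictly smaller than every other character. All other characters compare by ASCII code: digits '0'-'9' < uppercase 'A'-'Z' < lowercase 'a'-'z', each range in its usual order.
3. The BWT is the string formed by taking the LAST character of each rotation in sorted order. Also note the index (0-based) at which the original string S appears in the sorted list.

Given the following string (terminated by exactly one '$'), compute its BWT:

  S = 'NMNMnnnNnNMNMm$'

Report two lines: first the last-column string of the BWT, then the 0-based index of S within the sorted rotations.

All 15 rotations (rotation i = S[i:]+S[:i]):
  rot[0] = NMNMnnnNnNMNMm$
  rot[1] = MNMnnnNnNMNMm$N
  rot[2] = NMnnnNnNMNMm$NM
  rot[3] = MnnnNnNMNMm$NMN
  rot[4] = nnnNnNMNMm$NMNM
  rot[5] = nnNnNMNMm$NMNMn
  rot[6] = nNnNMNMm$NMNMnn
  rot[7] = NnNMNMm$NMNMnnn
  rot[8] = nNMNMm$NMNMnnnN
  rot[9] = NMNMm$NMNMnnnNn
  rot[10] = MNMm$NMNMnnnNnN
  rot[11] = NMm$NMNMnnnNnNM
  rot[12] = Mm$NMNMnnnNnNMN
  rot[13] = m$NMNMnnnNnNMNM
  rot[14] = $NMNMnnnNnNMNMm
Sorted (with $ < everything):
  sorted[0] = $NMNMnnnNnNMNMm  (last char: 'm')
  sorted[1] = MNMm$NMNMnnnNnN  (last char: 'N')
  sorted[2] = MNMnnnNnNMNMm$N  (last char: 'N')
  sorted[3] = Mm$NMNMnnnNnNMN  (last char: 'N')
  sorted[4] = MnnnNnNMNMm$NMN  (last char: 'N')
  sorted[5] = NMNMm$NMNMnnnNn  (last char: 'n')
  sorted[6] = NMNMnnnNnNMNMm$  (last char: '$')
  sorted[7] = NMm$NMNMnnnNnNM  (last char: 'M')
  sorted[8] = NMnnnNnNMNMm$NM  (last char: 'M')
  sorted[9] = NnNMNMm$NMNMnnn  (last char: 'n')
  sorted[10] = m$NMNMnnnNnNMNM  (last char: 'M')
  sorted[11] = nNMNMm$NMNMnnnN  (last char: 'N')
  sorted[12] = nNnNMNMm$NMNMnn  (last char: 'n')
  sorted[13] = nnNnNMNMm$NMNMn  (last char: 'n')
  sorted[14] = nnnNnNMNMm$NMNM  (last char: 'M')
Last column: mNNNNn$MMnMNnnM
Original string S is at sorted index 6

Answer: mNNNNn$MMnMNnnM
6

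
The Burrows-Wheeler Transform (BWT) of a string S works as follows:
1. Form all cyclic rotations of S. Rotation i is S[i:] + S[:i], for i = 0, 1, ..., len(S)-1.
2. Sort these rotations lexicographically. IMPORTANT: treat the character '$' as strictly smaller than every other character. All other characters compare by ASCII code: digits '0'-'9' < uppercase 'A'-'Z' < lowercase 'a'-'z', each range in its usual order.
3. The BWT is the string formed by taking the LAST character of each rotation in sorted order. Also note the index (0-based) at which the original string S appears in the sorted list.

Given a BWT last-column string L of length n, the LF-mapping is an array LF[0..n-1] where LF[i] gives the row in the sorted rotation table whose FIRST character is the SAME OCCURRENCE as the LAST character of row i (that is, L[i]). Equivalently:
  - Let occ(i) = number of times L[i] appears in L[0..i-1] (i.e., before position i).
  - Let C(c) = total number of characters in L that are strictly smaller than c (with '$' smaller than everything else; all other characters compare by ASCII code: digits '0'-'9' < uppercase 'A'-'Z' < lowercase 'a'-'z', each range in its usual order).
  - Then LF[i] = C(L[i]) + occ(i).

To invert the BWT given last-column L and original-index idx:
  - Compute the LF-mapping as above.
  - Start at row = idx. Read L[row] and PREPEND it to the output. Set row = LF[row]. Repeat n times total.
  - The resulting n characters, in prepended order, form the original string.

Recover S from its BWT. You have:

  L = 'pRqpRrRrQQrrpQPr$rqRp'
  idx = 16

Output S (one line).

LF mapping: 9 5 13 10 6 15 7 16 2 3 17 18 11 4 1 19 0 20 14 8 12
Walk LF starting at row 16, prepending L[row]:
  step 1: row=16, L[16]='$', prepend. Next row=LF[16]=0
  step 2: row=0, L[0]='p', prepend. Next row=LF[0]=9
  step 3: row=9, L[9]='Q', prepend. Next row=LF[9]=3
  step 4: row=3, L[3]='p', prepend. Next row=LF[3]=10
  step 5: row=10, L[10]='r', prepend. Next row=LF[10]=17
  step 6: row=17, L[17]='r', prepend. Next row=LF[17]=20
  step 7: row=20, L[20]='p', prepend. Next row=LF[20]=12
  step 8: row=12, L[12]='p', prepend. Next row=LF[12]=11
  step 9: row=11, L[11]='r', prepend. Next row=LF[11]=18
  step 10: row=18, L[18]='q', prepend. Next row=LF[18]=14
  step 11: row=14, L[14]='P', prepend. Next row=LF[14]=1
  step 12: row=1, L[1]='R', prepend. Next row=LF[1]=5
  step 13: row=5, L[5]='r', prepend. Next row=LF[5]=15
  step 14: row=15, L[15]='r', prepend. Next row=LF[15]=19
  step 15: row=19, L[19]='R', prepend. Next row=LF[19]=8
  step 16: row=8, L[8]='Q', prepend. Next row=LF[8]=2
  step 17: row=2, L[2]='q', prepend. Next row=LF[2]=13
  step 18: row=13, L[13]='Q', prepend. Next row=LF[13]=4
  step 19: row=4, L[4]='R', prepend. Next row=LF[4]=6
  step 20: row=6, L[6]='R', prepend. Next row=LF[6]=7
  step 21: row=7, L[7]='r', prepend. Next row=LF[7]=16
Reversed output: rRRQqQRrrRPqrpprrpQp$

Answer: rRRQqQRrrRPqrpprrpQp$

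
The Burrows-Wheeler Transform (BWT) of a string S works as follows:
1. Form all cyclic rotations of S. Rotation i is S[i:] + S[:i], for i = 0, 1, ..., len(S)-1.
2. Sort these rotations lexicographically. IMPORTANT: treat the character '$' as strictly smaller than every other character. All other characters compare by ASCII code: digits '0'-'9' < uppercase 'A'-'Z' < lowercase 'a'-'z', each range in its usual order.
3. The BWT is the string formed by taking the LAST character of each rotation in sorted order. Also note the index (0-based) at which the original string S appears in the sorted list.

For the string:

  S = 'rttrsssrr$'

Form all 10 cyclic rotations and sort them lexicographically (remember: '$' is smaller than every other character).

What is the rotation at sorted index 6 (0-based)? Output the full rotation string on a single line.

All 10 rotations (rotation i = S[i:]+S[:i]):
  rot[0] = rttrsssrr$
  rot[1] = ttrsssrr$r
  rot[2] = trsssrr$rt
  rot[3] = rsssrr$rtt
  rot[4] = sssrr$rttr
  rot[5] = ssrr$rttrs
  rot[6] = srr$rttrss
  rot[7] = rr$rttrsss
  rot[8] = r$rttrsssr
  rot[9] = $rttrsssrr
Sorted (with $ < everything):
  sorted[0] = $rttrsssrr
  sorted[1] = r$rttrsssr
  sorted[2] = rr$rttrsss
  sorted[3] = rsssrr$rtt
  sorted[4] = rttrsssrr$
  sorted[5] = srr$rttrss
  sorted[6] = ssrr$rttrs
  sorted[7] = sssrr$rttr
  sorted[8] = trsssrr$rt
  sorted[9] = ttrsssrr$r
sorted[6] = ssrr$rttrs

Answer: ssrr$rttrs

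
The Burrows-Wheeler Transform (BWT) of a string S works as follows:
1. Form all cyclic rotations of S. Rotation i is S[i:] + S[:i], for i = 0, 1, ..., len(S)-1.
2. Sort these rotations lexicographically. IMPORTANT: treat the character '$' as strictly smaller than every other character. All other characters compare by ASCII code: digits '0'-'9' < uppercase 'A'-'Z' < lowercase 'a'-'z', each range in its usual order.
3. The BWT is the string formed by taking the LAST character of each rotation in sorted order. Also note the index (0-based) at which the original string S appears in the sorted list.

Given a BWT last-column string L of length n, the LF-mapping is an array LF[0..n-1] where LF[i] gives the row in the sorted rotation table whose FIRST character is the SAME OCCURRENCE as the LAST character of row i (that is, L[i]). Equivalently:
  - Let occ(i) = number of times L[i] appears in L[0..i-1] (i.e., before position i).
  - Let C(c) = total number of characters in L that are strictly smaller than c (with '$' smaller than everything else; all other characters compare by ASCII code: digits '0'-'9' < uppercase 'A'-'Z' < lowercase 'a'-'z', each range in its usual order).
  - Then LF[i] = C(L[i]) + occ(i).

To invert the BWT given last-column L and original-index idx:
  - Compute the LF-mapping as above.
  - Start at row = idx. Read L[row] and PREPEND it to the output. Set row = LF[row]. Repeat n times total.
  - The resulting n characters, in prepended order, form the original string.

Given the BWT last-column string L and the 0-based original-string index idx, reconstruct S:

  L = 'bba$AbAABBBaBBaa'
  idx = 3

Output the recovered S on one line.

Answer: ABabBaABaabABBb$

Derivation:
LF mapping: 13 14 9 0 1 15 2 3 4 5 6 10 7 8 11 12
Walk LF starting at row 3, prepending L[row]:
  step 1: row=3, L[3]='$', prepend. Next row=LF[3]=0
  step 2: row=0, L[0]='b', prepend. Next row=LF[0]=13
  step 3: row=13, L[13]='B', prepend. Next row=LF[13]=8
  step 4: row=8, L[8]='B', prepend. Next row=LF[8]=4
  step 5: row=4, L[4]='A', prepend. Next row=LF[4]=1
  step 6: row=1, L[1]='b', prepend. Next row=LF[1]=14
  step 7: row=14, L[14]='a', prepend. Next row=LF[14]=11
  step 8: row=11, L[11]='a', prepend. Next row=LF[11]=10
  step 9: row=10, L[10]='B', prepend. Next row=LF[10]=6
  step 10: row=6, L[6]='A', prepend. Next row=LF[6]=2
  step 11: row=2, L[2]='a', prepend. Next row=LF[2]=9
  step 12: row=9, L[9]='B', prepend. Next row=LF[9]=5
  step 13: row=5, L[5]='b', prepend. Next row=LF[5]=15
  step 14: row=15, L[15]='a', prepend. Next row=LF[15]=12
  step 15: row=12, L[12]='B', prepend. Next row=LF[12]=7
  step 16: row=7, L[7]='A', prepend. Next row=LF[7]=3
Reversed output: ABabBaABaabABBb$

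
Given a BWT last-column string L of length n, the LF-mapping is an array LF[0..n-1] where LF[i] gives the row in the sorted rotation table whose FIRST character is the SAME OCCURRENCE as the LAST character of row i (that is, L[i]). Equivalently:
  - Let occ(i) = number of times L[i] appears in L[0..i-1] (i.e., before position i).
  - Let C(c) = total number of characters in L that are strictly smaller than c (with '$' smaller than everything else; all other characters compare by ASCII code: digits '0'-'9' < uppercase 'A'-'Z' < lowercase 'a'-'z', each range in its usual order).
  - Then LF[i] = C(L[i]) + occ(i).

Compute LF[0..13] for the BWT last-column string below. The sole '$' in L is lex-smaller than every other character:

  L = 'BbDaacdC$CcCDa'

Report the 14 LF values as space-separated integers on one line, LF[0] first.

Char counts: '$':1, 'B':1, 'C':3, 'D':2, 'a':3, 'b':1, 'c':2, 'd':1
C (first-col start): C('$')=0, C('B')=1, C('C')=2, C('D')=5, C('a')=7, C('b')=10, C('c')=11, C('d')=13
L[0]='B': occ=0, LF[0]=C('B')+0=1+0=1
L[1]='b': occ=0, LF[1]=C('b')+0=10+0=10
L[2]='D': occ=0, LF[2]=C('D')+0=5+0=5
L[3]='a': occ=0, LF[3]=C('a')+0=7+0=7
L[4]='a': occ=1, LF[4]=C('a')+1=7+1=8
L[5]='c': occ=0, LF[5]=C('c')+0=11+0=11
L[6]='d': occ=0, LF[6]=C('d')+0=13+0=13
L[7]='C': occ=0, LF[7]=C('C')+0=2+0=2
L[8]='$': occ=0, LF[8]=C('$')+0=0+0=0
L[9]='C': occ=1, LF[9]=C('C')+1=2+1=3
L[10]='c': occ=1, LF[10]=C('c')+1=11+1=12
L[11]='C': occ=2, LF[11]=C('C')+2=2+2=4
L[12]='D': occ=1, LF[12]=C('D')+1=5+1=6
L[13]='a': occ=2, LF[13]=C('a')+2=7+2=9

Answer: 1 10 5 7 8 11 13 2 0 3 12 4 6 9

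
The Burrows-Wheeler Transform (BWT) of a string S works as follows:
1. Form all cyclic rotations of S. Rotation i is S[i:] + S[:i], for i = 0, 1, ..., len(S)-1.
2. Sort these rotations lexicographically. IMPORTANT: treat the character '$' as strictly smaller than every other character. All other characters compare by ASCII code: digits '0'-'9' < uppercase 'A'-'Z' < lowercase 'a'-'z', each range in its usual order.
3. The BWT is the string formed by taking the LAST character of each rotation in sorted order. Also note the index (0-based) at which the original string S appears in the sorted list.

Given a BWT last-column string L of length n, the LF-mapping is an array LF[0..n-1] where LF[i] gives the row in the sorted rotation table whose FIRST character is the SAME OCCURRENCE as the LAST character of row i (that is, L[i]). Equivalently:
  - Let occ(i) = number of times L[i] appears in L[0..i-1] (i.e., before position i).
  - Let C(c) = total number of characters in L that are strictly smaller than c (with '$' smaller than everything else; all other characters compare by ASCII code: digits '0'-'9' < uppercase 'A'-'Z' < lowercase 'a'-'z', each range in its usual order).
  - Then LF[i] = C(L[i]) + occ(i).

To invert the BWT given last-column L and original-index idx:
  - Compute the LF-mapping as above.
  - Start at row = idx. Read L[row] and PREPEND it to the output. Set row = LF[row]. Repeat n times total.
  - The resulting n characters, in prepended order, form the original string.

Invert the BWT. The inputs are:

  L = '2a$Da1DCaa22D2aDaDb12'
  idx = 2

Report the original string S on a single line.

Answer: 1aaC2baa12DDa2D2DaD2$

Derivation:
LF mapping: 3 14 0 9 15 1 10 8 16 17 4 5 11 6 18 12 19 13 20 2 7
Walk LF starting at row 2, prepending L[row]:
  step 1: row=2, L[2]='$', prepend. Next row=LF[2]=0
  step 2: row=0, L[0]='2', prepend. Next row=LF[0]=3
  step 3: row=3, L[3]='D', prepend. Next row=LF[3]=9
  step 4: row=9, L[9]='a', prepend. Next row=LF[9]=17
  step 5: row=17, L[17]='D', prepend. Next row=LF[17]=13
  step 6: row=13, L[13]='2', prepend. Next row=LF[13]=6
  step 7: row=6, L[6]='D', prepend. Next row=LF[6]=10
  step 8: row=10, L[10]='2', prepend. Next row=LF[10]=4
  step 9: row=4, L[4]='a', prepend. Next row=LF[4]=15
  step 10: row=15, L[15]='D', prepend. Next row=LF[15]=12
  step 11: row=12, L[12]='D', prepend. Next row=LF[12]=11
  step 12: row=11, L[11]='2', prepend. Next row=LF[11]=5
  step 13: row=5, L[5]='1', prepend. Next row=LF[5]=1
  step 14: row=1, L[1]='a', prepend. Next row=LF[1]=14
  step 15: row=14, L[14]='a', prepend. Next row=LF[14]=18
  step 16: row=18, L[18]='b', prepend. Next row=LF[18]=20
  step 17: row=20, L[20]='2', prepend. Next row=LF[20]=7
  step 18: row=7, L[7]='C', prepend. Next row=LF[7]=8
  step 19: row=8, L[8]='a', prepend. Next row=LF[8]=16
  step 20: row=16, L[16]='a', prepend. Next row=LF[16]=19
  step 21: row=19, L[19]='1', prepend. Next row=LF[19]=2
Reversed output: 1aaC2baa12DDa2D2DaD2$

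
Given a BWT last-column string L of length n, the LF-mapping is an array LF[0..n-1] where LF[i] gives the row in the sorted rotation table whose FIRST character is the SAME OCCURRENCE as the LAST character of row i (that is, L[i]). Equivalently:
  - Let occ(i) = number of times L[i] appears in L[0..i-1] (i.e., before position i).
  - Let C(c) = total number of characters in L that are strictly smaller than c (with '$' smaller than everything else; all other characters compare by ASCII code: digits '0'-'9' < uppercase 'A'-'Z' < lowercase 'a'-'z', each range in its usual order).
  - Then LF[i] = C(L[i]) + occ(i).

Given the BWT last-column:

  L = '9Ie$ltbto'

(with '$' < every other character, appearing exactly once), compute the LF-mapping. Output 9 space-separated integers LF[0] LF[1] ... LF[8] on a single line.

Answer: 1 2 4 0 5 7 3 8 6

Derivation:
Char counts: '$':1, '9':1, 'I':1, 'b':1, 'e':1, 'l':1, 'o':1, 't':2
C (first-col start): C('$')=0, C('9')=1, C('I')=2, C('b')=3, C('e')=4, C('l')=5, C('o')=6, C('t')=7
L[0]='9': occ=0, LF[0]=C('9')+0=1+0=1
L[1]='I': occ=0, LF[1]=C('I')+0=2+0=2
L[2]='e': occ=0, LF[2]=C('e')+0=4+0=4
L[3]='$': occ=0, LF[3]=C('$')+0=0+0=0
L[4]='l': occ=0, LF[4]=C('l')+0=5+0=5
L[5]='t': occ=0, LF[5]=C('t')+0=7+0=7
L[6]='b': occ=0, LF[6]=C('b')+0=3+0=3
L[7]='t': occ=1, LF[7]=C('t')+1=7+1=8
L[8]='o': occ=0, LF[8]=C('o')+0=6+0=6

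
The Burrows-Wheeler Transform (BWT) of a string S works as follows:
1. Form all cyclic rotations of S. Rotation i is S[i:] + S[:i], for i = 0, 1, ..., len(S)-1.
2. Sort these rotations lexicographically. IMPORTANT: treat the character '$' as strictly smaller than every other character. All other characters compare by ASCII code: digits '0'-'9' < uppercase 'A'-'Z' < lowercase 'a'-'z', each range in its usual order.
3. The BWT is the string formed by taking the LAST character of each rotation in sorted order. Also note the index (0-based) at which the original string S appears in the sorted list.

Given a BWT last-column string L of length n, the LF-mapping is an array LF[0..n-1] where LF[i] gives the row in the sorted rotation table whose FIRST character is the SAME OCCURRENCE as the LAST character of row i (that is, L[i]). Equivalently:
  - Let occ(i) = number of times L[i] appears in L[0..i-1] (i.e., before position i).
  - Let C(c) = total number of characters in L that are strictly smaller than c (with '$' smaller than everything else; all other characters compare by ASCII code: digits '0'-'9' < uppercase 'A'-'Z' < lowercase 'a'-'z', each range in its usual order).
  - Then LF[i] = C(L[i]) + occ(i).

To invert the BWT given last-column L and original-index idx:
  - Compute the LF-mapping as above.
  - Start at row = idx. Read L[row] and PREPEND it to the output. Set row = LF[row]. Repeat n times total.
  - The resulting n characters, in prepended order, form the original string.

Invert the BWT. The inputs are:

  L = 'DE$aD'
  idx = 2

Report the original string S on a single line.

Answer: DaED$

Derivation:
LF mapping: 1 3 0 4 2
Walk LF starting at row 2, prepending L[row]:
  step 1: row=2, L[2]='$', prepend. Next row=LF[2]=0
  step 2: row=0, L[0]='D', prepend. Next row=LF[0]=1
  step 3: row=1, L[1]='E', prepend. Next row=LF[1]=3
  step 4: row=3, L[3]='a', prepend. Next row=LF[3]=4
  step 5: row=4, L[4]='D', prepend. Next row=LF[4]=2
Reversed output: DaED$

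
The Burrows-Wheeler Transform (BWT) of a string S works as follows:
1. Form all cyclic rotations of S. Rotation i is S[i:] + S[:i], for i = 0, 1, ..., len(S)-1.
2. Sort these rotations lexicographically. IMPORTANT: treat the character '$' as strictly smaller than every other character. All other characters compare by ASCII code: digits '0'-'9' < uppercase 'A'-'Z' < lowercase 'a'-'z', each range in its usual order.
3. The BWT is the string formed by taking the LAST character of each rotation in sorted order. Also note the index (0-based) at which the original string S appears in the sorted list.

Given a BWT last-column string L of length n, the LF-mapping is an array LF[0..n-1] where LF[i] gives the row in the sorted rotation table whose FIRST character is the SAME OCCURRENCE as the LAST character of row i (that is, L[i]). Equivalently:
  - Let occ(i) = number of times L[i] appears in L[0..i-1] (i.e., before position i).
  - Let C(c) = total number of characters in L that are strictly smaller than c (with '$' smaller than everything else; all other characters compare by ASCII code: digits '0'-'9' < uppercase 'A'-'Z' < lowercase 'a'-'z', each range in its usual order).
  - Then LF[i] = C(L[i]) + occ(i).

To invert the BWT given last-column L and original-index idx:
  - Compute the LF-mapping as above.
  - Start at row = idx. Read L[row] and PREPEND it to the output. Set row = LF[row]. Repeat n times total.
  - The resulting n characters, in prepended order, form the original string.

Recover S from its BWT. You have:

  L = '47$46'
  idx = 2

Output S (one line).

Answer: 4674$

Derivation:
LF mapping: 1 4 0 2 3
Walk LF starting at row 2, prepending L[row]:
  step 1: row=2, L[2]='$', prepend. Next row=LF[2]=0
  step 2: row=0, L[0]='4', prepend. Next row=LF[0]=1
  step 3: row=1, L[1]='7', prepend. Next row=LF[1]=4
  step 4: row=4, L[4]='6', prepend. Next row=LF[4]=3
  step 5: row=3, L[3]='4', prepend. Next row=LF[3]=2
Reversed output: 4674$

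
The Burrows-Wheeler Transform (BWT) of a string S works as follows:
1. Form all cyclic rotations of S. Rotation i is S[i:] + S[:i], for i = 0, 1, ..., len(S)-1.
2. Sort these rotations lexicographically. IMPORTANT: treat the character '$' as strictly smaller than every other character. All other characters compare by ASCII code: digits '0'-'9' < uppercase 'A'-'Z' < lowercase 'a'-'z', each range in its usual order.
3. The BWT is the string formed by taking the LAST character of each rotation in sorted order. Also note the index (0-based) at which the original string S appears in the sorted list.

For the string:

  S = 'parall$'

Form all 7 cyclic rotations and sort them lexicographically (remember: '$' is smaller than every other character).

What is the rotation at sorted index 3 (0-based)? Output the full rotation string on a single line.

All 7 rotations (rotation i = S[i:]+S[:i]):
  rot[0] = parall$
  rot[1] = arall$p
  rot[2] = rall$pa
  rot[3] = all$par
  rot[4] = ll$para
  rot[5] = l$paral
  rot[6] = $parall
Sorted (with $ < everything):
  sorted[0] = $parall
  sorted[1] = all$par
  sorted[2] = arall$p
  sorted[3] = l$paral
  sorted[4] = ll$para
  sorted[5] = parall$
  sorted[6] = rall$pa
sorted[3] = l$paral

Answer: l$paral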